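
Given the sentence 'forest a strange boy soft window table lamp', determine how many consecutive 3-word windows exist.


Word trigrams from [8] words:
  Trigram 1: (forest a strange)
  Trigram 2: (a strange boy)
  Trigram 3: (strange boy soft)
  Trigram 4: (boy soft window)
  Trigram 5: (soft window table)
  Trigram 6: (window table lamp)
Total word trigrams: 8 - 2 = 6

6


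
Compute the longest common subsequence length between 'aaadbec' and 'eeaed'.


DP table for LCS of 'aaadbec' and 'eeaed':
       e  e  a  e  d
    0  0  0  0  0  0
  a 0  0  0  1  1  1
  a 0  0  0  1  1  1
  a 0  0  0  1  1  1
  d 0  0  0  1  1  2
  b 0  0  0  1  1  2
  e 0  1  1  1  2  2
  c 0  1  1  1  2  2
LCS: 'ad'
LCS length = 2

2


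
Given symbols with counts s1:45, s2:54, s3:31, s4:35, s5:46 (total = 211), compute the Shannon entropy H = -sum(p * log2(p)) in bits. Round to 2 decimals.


Computing entropy H = -sum(p_i * log2(p_i)):
  s1: p = 45/211 = 0.2133, -p*log2(p) = 0.4754
  s2: p = 54/211 = 0.2559, -p*log2(p) = 0.5032
  s3: p = 31/211 = 0.1469, -p*log2(p) = 0.4065
  s4: p = 35/211 = 0.1659, -p*log2(p) = 0.4299
  s5: p = 46/211 = 0.2180, -p*log2(p) = 0.4791
H = sum of terms = 2.2941
Rounded to 2 decimals: 2.29

2.29


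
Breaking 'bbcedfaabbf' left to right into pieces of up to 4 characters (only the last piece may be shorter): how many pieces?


'bbcedfaabbf' has 11 characters.
Chunking with max size 4:
  Chunk 1: 'bbce' (positions 0-3)
  Chunk 2: 'dfaa' (positions 4-7)
  Chunk 3: 'bbf' (positions 8-10)
Total chunks: ceil(11 / 4) = 3

3


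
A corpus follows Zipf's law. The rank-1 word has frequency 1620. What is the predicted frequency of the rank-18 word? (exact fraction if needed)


Zipf's law: freq(rank) = f1 / rank
f1 = 1620, rank = 18
freq = 1620 / 18
= 90

90


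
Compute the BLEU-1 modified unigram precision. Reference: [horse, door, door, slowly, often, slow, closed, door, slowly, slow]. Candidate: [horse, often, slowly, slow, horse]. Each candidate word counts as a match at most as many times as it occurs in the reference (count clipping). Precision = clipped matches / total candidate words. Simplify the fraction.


Reference word counts: {'closed': 1, 'door': 3, 'horse': 1, 'often': 1, 'slow': 2, 'slowly': 2}
Checking each candidate word (with clipping):
  'horse' -> in reference (ref count 1, used 1/1) -> match (matches: 1)
  'often' -> in reference (ref count 1, used 1/1) -> match (matches: 2)
  'slowly' -> in reference (ref count 2, used 1/2) -> match (matches: 3)
  'slow' -> in reference (ref count 2, used 1/2) -> match (matches: 4)
  'horse' -> ref count 1 already used up (1/1) -> clipped, no match (matches: 4)
Clipped matches: 4, Candidate length: 5
Precision = 4/5

4/5


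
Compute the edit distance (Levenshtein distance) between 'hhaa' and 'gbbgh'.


Building DP table for s1='hhaa' (len 4) and s2='gbbgh' (len 5):
       g  b  b  g  h
    0  1  2  3  4  5
  h 1  1  2  3  4  4
  h 2  2  2  3  4  4
  a 3  3  3  3  4  5
  a 4  4  4  4  4  5
Edit distance = dp[4][5] = 5

5


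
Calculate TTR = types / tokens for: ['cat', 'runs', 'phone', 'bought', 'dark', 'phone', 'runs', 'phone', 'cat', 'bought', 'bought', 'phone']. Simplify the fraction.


Tokens: 12
Unique types: ('bought', 'cat', 'dark', 'phone', 'runs') = 5
TTR = 5/12
Already in lowest terms.

5/12


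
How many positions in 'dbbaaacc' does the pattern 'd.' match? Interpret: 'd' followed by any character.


Pattern: d. means 'd' followed by any character.
Scanning 'dbbaaacc' position-by-position:
  Pos 0: window 'db' -> MATCH
  Pos 1: window 'bb' -> no
  Pos 2: window 'ba' -> no
  Pos 3: window 'aa' -> no
  Pos 4: window 'aa' -> no
  Pos 5: window 'ac' -> no
  Pos 6: window 'cc' -> no
  Pos 7: window 'c' -> no
Total matches: 1

1


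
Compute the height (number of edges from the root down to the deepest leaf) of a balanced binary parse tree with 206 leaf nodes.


In a balanced binary tree with n leaves the deepest leaf is ceil(log2(n)) edges below the root.
log2(206) = 7.6865
ceil(7.6865) = 8
height (edges) = 8

8


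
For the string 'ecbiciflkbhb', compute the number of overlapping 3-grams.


String 'ecbiciflkbhb' has length L = 12.
Number of overlapping n-grams = L - n + 1
Substituting: 12 - 3 + 1 = 10

10


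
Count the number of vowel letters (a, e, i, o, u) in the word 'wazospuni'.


Scanning each character of 'wazospuni':
  Position 1: 'w' -> consonant (running count: 0)
  Position 2: 'a' -> vowel (running count: 1)
  Position 3: 'z' -> consonant (running count: 1)
  Position 4: 'o' -> vowel (running count: 2)
  Position 5: 's' -> consonant (running count: 2)
  Position 6: 'p' -> consonant (running count: 2)
  Position 7: 'u' -> vowel (running count: 3)
  Position 8: 'n' -> consonant (running count: 3)
  Position 9: 'i' -> vowel (running count: 4)
Total vowels: 4

4


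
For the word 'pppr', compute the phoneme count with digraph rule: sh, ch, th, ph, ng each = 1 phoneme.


Parsing 'pppr' greedily, digraphs first:
  'p' -> consonant phoneme (phonemes so far: 1)
  'p' -> consonant phoneme (phonemes so far: 2)
  'p' -> consonant phoneme (phonemes so far: 3)
  'r' -> consonant phoneme (phonemes so far: 4)
Total phonemes: 4

4


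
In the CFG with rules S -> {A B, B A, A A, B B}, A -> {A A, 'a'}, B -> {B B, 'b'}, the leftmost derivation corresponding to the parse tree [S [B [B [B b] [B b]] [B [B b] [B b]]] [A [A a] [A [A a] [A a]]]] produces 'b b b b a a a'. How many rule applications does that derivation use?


Every bracketed nonterminal node [X ...] in the tree is produced by exactly one rule application.
Reading the tree off as a leftmost derivation:
  Step 1: S  =>  B A   (applied S -> B A)
  Step 2: B A  =>  B B A   (applied B -> B B)
  Step 3: B B A  =>  B B B A   (applied B -> B B)
  Step 4: B B B A  =>  b B B A   (applied B -> b)
  Step 5: b B B A  =>  b b B A   (applied B -> b)
  Step 6: b b B A  =>  b b B B A   (applied B -> B B)
  Step 7: b b B B A  =>  b b b B A   (applied B -> b)
  Step 8: b b b B A  =>  b b b b A   (applied B -> b)
  Step 9: b b b b A  =>  b b b b A A   (applied A -> A A)
  Step 10: b b b b A A  =>  b b b b a A   (applied A -> a)
  Step 11: b b b b a A  =>  b b b b a A A   (applied A -> A A)
  Step 12: b b b b a A A  =>  b b b b a a A   (applied A -> a)
  Step 13: b b b b a a A  =>  b b b b a a a   (applied A -> a)
Final yield: b b b b a a a
Total rewrite steps: 13

13


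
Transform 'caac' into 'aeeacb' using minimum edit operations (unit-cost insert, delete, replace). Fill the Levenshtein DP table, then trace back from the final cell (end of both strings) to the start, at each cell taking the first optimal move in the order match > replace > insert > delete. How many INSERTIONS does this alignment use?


Edit distance = 4. Backtracking from cell (4, 6) with preference match > replace > insert > delete,
then listing the resulting alignment 'caac' -> 'aeeacb' left to right:
  Step 1: insert 'a' [insertion #1]
  Step 2: replace c->e
  Step 3: replace a->e
  Step 4: keep 'a'
  Step 5: keep 'c'
  Step 6: insert 'b' [insertion #2]
Total insertions: 2

2


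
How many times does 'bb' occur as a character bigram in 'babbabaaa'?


Scanning 'babbabaaa' for bigram 'bb':
  Position 0: 'ba' -> no
  Position 1: 'ab' -> no
  Position 2: 'bb' -> MATCH
  Position 3: 'ba' -> no
  Position 4: 'ab' -> no
  Position 5: 'ba' -> no
  Position 6: 'aa' -> no
  Position 7: 'aa' -> no
Total matches: 1

1


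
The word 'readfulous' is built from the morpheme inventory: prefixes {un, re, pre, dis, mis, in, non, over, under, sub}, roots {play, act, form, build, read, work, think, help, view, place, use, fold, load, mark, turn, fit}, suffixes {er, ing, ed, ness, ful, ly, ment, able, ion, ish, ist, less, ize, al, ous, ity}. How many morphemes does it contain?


Segmenting 'readfulous' against the inventory:
  'read' -> root (morpheme 1)
  'ful' -> suffix (morpheme 2)
  'ous' -> suffix (morpheme 3)
Total morphemes: 3

3


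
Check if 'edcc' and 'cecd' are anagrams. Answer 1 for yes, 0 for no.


Sort characters of 'edcc': 'ccde'
Sort characters of 'cecd': 'ccde'
Sorted forms match -> they ARE anagrams
Result: 1

1


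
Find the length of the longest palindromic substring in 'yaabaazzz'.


Scanning 'yaabaazzz' for palindromic substrings.
Substring at positions 1-5: 'aabaa'.
Check: reverse('aabaa') = 'aabaa' -> palindrome confirmed.
Neighbouring characters ('y' / 'z') break symmetry, so it cannot extend further.
No longer palindromic substring exists; longest length = 5

5


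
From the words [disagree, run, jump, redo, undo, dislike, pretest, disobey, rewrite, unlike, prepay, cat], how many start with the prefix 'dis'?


Checking each word for prefix 'dis':
  'disagree' -> YES, starts with 'dis' (count: 1)
  'run' -> no (count: 1)
  'jump' -> no (count: 1)
  'redo' -> no (count: 1)
  'undo' -> no (count: 1)
  'dislike' -> YES, starts with 'dis' (count: 2)
  'pretest' -> no (count: 2)
  'disobey' -> YES, starts with 'dis' (count: 3)
  'rewrite' -> no (count: 3)
  'unlike' -> no (count: 3)
  'prepay' -> no (count: 3)
  'cat' -> no (count: 3)
Total with prefix 'dis': 3

3


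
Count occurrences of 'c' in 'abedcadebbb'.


Scanning 'abedcadebbb' for 'c':
  Position 4: 'c' -> MATCH (count: 1)
Total occurrences of 'c': 1

1


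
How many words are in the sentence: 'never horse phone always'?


Counting words by splitting on spaces:
  Word 1: 'never'
  Word 2: 'horse'
  Word 3: 'phone'
  Word 4: 'always'
Total words: 4

4


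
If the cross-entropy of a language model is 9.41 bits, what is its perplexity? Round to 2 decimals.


Perplexity formula: PP = 2^H
H = 9.41
PP = 2^9.41
Decompose: 2^9.41 = 2^9 * 2^0.41
2^9 = 512, 2^0.41 ~ 1.3286858
PP ~ 512 * 1.3286858 = 680.2871296
Rounded to 2 decimals: 680.29

680.29


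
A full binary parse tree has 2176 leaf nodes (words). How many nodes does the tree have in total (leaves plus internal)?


Leaf nodes (terminals): 2176
Internal nodes = n - 1 = 2176 - 1 = 2175
Total = leaves + internal = 2176 + 2175 = 4351

4351


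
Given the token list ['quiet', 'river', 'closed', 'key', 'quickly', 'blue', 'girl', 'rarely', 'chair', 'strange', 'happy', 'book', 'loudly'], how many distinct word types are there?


Listing all tokens and tracking unique types:
  Token 1: 'quiet' -> NEW (unique so far: 1)
  Token 2: 'river' -> NEW (unique so far: 2)
  Token 3: 'closed' -> NEW (unique so far: 3)
  Token 4: 'key' -> NEW (unique so far: 4)
  Token 5: 'quickly' -> NEW (unique so far: 5)
  Token 6: 'blue' -> NEW (unique so far: 6)
  Token 7: 'girl' -> NEW (unique so far: 7)
  Token 8: 'rarely' -> NEW (unique so far: 8)
  Token 9: 'chair' -> NEW (unique so far: 9)
  Token 10: 'strange' -> NEW (unique so far: 10)
  Token 11: 'happy' -> NEW (unique so far: 11)
  Token 12: 'book' -> NEW (unique so far: 12)
  Token 13: 'loudly' -> NEW (unique so far: 13)
Unique types: ('blue', 'book', 'chair', 'closed', 'girl', 'happy', 'key', 'loudly', 'quickly', 'quiet', 'rarely', 'river', 'strange')
Vocabulary size: 13

13


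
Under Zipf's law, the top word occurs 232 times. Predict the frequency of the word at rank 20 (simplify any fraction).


Zipf's law: freq(rank) = f1 / rank
f1 = 232, rank = 20
freq = 232 / 20
GCD(232, 20) = 4
Simplified: 58/5

58/5


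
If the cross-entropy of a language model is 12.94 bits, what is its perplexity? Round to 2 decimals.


Perplexity formula: PP = 2^H
H = 12.94
PP = 2^12.94
Decompose: 2^12.94 = 2^12 * 2^0.94
2^12 = 4096, 2^0.94 ~ 1.9185282
PP ~ 4096 * 1.9185282 = 7858.2915072
Rounded to 2 decimals: 7858.29

7858.29


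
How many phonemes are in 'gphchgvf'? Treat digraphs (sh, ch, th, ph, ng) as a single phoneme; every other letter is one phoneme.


Parsing 'gphchgvf' greedily, digraphs first:
  'g' -> consonant phoneme (phonemes so far: 1)
  'ph' -> digraph (1 consonant phoneme) (phonemes so far: 2)
  'ch' -> digraph (1 consonant phoneme) (phonemes so far: 3)
  'g' -> consonant phoneme (phonemes so far: 4)
  'v' -> consonant phoneme (phonemes so far: 5)
  'f' -> consonant phoneme (phonemes so far: 6)
Total phonemes: 6

6


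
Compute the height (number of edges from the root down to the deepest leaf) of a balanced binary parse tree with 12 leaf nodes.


In a balanced binary tree with n leaves the deepest leaf is ceil(log2(n)) edges below the root.
log2(12) = 3.5850
ceil(3.5850) = 4
height (edges) = 4

4


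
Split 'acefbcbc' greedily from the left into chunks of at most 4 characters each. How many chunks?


'acefbcbc' has 8 characters.
Chunking with max size 4:
  Chunk 1: 'acef' (positions 0-3)
  Chunk 2: 'bcbc' (positions 4-7)
Total chunks: ceil(8 / 4) = 2

2


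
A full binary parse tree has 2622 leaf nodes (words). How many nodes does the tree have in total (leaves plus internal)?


Leaf nodes (terminals): 2622
Internal nodes = n - 1 = 2622 - 1 = 2621
Total = leaves + internal = 2622 + 2621 = 5243

5243


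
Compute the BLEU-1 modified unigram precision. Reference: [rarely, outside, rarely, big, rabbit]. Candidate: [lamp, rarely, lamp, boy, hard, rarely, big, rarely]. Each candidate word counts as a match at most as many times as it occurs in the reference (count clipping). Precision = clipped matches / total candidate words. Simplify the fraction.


Reference word counts: {'big': 1, 'outside': 1, 'rabbit': 1, 'rarely': 2}
Checking each candidate word (with clipping):
  'lamp' -> not in reference -> no match (matches: 0)
  'rarely' -> in reference (ref count 2, used 1/2) -> match (matches: 1)
  'lamp' -> not in reference -> no match (matches: 1)
  'boy' -> not in reference -> no match (matches: 1)
  'hard' -> not in reference -> no match (matches: 1)
  'rarely' -> in reference (ref count 2, used 2/2) -> match (matches: 2)
  'big' -> in reference (ref count 1, used 1/1) -> match (matches: 3)
  'rarely' -> ref count 2 already used up (2/2) -> clipped, no match (matches: 3)
Clipped matches: 3, Candidate length: 8
Precision = 3/8

3/8


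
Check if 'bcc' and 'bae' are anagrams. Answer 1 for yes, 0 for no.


Sort characters of 'bcc': 'bcc'
Sort characters of 'bae': 'abe'
Sorted forms differ -> they are NOT anagrams
Result: 0

0


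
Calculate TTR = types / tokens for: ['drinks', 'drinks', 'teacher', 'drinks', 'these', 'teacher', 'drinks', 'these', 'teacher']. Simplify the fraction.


Tokens: 9
Unique types: ('drinks', 'teacher', 'these') = 3
TTR = 3/9
Simplify: divide both by 3 -> 1/3
TTR = 1/3

1/3


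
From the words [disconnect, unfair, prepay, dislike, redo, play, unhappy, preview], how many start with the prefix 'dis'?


Checking each word for prefix 'dis':
  'disconnect' -> YES, starts with 'dis' (count: 1)
  'unfair' -> no (count: 1)
  'prepay' -> no (count: 1)
  'dislike' -> YES, starts with 'dis' (count: 2)
  'redo' -> no (count: 2)
  'play' -> no (count: 2)
  'unhappy' -> no (count: 2)
  'preview' -> no (count: 2)
Total with prefix 'dis': 2

2


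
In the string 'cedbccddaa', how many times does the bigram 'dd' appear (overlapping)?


Scanning 'cedbccddaa' for bigram 'dd':
  Position 0: 'ce' -> no
  Position 1: 'ed' -> no
  Position 2: 'db' -> no
  Position 3: 'bc' -> no
  Position 4: 'cc' -> no
  Position 5: 'cd' -> no
  Position 6: 'dd' -> MATCH
  Position 7: 'da' -> no
  Position 8: 'aa' -> no
Total matches: 1

1


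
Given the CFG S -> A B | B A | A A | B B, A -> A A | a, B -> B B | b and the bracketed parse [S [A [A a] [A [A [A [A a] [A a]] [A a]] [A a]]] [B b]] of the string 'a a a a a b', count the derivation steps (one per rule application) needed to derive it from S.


Every bracketed nonterminal node [X ...] in the tree is produced by exactly one rule application.
Reading the tree off as a leftmost derivation:
  Step 1: S  =>  A B   (applied S -> A B)
  Step 2: A B  =>  A A B   (applied A -> A A)
  Step 3: A A B  =>  a A B   (applied A -> a)
  Step 4: a A B  =>  a A A B   (applied A -> A A)
  Step 5: a A A B  =>  a A A A B   (applied A -> A A)
  Step 6: a A A A B  =>  a A A A A B   (applied A -> A A)
  Step 7: a A A A A B  =>  a a A A A B   (applied A -> a)
  Step 8: a a A A A B  =>  a a a A A B   (applied A -> a)
  Step 9: a a a A A B  =>  a a a a A B   (applied A -> a)
  Step 10: a a a a A B  =>  a a a a a B   (applied A -> a)
  Step 11: a a a a a B  =>  a a a a a b   (applied B -> b)
Final yield: a a a a a b
Total rewrite steps: 11

11


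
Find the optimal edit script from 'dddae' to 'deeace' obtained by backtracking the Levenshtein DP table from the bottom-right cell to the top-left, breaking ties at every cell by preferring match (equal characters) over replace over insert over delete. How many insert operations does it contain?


Edit distance = 3. Backtracking from cell (5, 6) with preference match > replace > insert > delete,
then listing the resulting alignment 'dddae' -> 'deeace' left to right:
  Step 1: keep 'd'
  Step 2: replace d->e
  Step 3: replace d->e
  Step 4: keep 'a'
  Step 5: insert 'c' [insertion #1]
  Step 6: keep 'e'
Total insertions: 1

1


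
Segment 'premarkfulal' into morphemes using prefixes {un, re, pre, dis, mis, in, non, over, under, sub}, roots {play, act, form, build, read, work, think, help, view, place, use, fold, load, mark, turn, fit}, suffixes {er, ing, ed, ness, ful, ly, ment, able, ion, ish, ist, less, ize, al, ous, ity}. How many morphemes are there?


Segmenting 'premarkfulal' against the inventory:
  'pre' -> prefix (morpheme 1)
  'mark' -> root (morpheme 2)
  'ful' -> suffix (morpheme 3)
  'al' -> suffix (morpheme 4)
Total morphemes: 4

4


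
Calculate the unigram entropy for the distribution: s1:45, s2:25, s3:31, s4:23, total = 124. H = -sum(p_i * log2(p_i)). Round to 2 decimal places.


Computing entropy H = -sum(p_i * log2(p_i)):
  s1: p = 45/124 = 0.3629, -p*log2(p) = 0.5307
  s2: p = 25/124 = 0.2016, -p*log2(p) = 0.4658
  s3: p = 31/124 = 0.2500, -p*log2(p) = 0.5000
  s4: p = 23/124 = 0.1855, -p*log2(p) = 0.4508
H = sum of terms = 1.9473
Rounded to 2 decimals: 1.95

1.95


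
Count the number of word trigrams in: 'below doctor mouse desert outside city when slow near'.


Word trigrams from [9] words:
  Trigram 1: (below doctor mouse)
  Trigram 2: (doctor mouse desert)
  Trigram 3: (mouse desert outside)
  Trigram 4: (desert outside city)
  Trigram 5: (outside city when)
  Trigram 6: (city when slow)
  Trigram 7: (when slow near)
Total word trigrams: 9 - 2 = 7

7


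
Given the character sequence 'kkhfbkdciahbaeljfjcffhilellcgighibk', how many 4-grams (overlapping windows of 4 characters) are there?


String 'kkhfbkdciahbaeljfjcffhilellcgighibk' has length L = 35.
Number of overlapping n-grams = L - n + 1
Substituting: 35 - 4 + 1 = 32

32


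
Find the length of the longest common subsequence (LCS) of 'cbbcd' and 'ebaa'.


DP table for LCS of 'cbbcd' and 'ebaa':
       e  b  a  a
    0  0  0  0  0
  c 0  0  0  0  0
  b 0  0  1  1  1
  b 0  0  1  1  1
  c 0  0  1  1  1
  d 0  0  1  1  1
LCS: 'b'
LCS length = 1

1


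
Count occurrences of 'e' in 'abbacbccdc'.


Scanning 'abbacbccdc' for 'e':
  No matches found.
Total occurrences of 'e': 0

0


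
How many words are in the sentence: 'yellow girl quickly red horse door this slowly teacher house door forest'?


Counting words by splitting on spaces:
  Word 1: 'yellow'
  Word 2: 'girl'
  Word 3: 'quickly'
  Word 4: 'red'
  Word 5: 'horse'
  Word 6: 'door'
  Word 7: 'this'
  Word 8: 'slowly'
  Word 9: 'teacher'
  Word 10: 'house'
  Word 11: 'door'
  Word 12: 'forest'
Total words: 12

12


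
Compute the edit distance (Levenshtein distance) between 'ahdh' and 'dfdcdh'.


Building DP table for s1='ahdh' (len 4) and s2='dfdcdh' (len 6):
       d  f  d  c  d  h
    0  1  2  3  4  5  6
  a 1  1  2  3  4  5  6
  h 2  2  2  3  4  5  5
  d 3  2  3  2  3  4  5
  h 4  3  3  3  3  4  4
Edit distance = dp[4][6] = 4

4


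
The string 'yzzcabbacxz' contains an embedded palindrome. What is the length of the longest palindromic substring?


Scanning 'yzzcabbacxz' for palindromic substrings.
Substring at positions 3-8: 'cabbac'.
Check: reverse('cabbac') = 'cabbac' -> palindrome confirmed.
Neighbouring characters ('z' / 'x') break symmetry, so it cannot extend further.
No longer palindromic substring exists; longest length = 6

6


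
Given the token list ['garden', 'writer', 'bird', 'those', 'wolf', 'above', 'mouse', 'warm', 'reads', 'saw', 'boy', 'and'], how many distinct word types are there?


Listing all tokens and tracking unique types:
  Token 1: 'garden' -> NEW (unique so far: 1)
  Token 2: 'writer' -> NEW (unique so far: 2)
  Token 3: 'bird' -> NEW (unique so far: 3)
  Token 4: 'those' -> NEW (unique so far: 4)
  Token 5: 'wolf' -> NEW (unique so far: 5)
  Token 6: 'above' -> NEW (unique so far: 6)
  Token 7: 'mouse' -> NEW (unique so far: 7)
  Token 8: 'warm' -> NEW (unique so far: 8)
  Token 9: 'reads' -> NEW (unique so far: 9)
  Token 10: 'saw' -> NEW (unique so far: 10)
  Token 11: 'boy' -> NEW (unique so far: 11)
  Token 12: 'and' -> NEW (unique so far: 12)
Unique types: ('above', 'and', 'bird', 'boy', 'garden', 'mouse', 'reads', 'saw', 'those', 'warm', 'wolf', 'writer')
Vocabulary size: 12

12


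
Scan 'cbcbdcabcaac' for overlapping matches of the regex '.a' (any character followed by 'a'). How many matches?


Pattern: .a means any character followed by 'a'.
Scanning 'cbcbdcabcaac' position-by-position:
  Pos 0: window 'cb' -> no
  Pos 1: window 'bc' -> no
  Pos 2: window 'cb' -> no
  Pos 3: window 'bd' -> no
  Pos 4: window 'dc' -> no
  Pos 5: window 'ca' -> MATCH
  Pos 6: window 'ab' -> no
  Pos 7: window 'bc' -> no
  Pos 8: window 'ca' -> MATCH
  Pos 9: window 'aa' -> MATCH
  Pos 10: window 'ac' -> no
  Pos 11: window 'c' -> no
Total matches: 3

3


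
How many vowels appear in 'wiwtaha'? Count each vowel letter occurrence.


Scanning each character of 'wiwtaha':
  Position 1: 'w' -> consonant (running count: 0)
  Position 2: 'i' -> vowel (running count: 1)
  Position 3: 'w' -> consonant (running count: 1)
  Position 4: 't' -> consonant (running count: 1)
  Position 5: 'a' -> vowel (running count: 2)
  Position 6: 'h' -> consonant (running count: 2)
  Position 7: 'a' -> vowel (running count: 3)
Total vowels: 3

3


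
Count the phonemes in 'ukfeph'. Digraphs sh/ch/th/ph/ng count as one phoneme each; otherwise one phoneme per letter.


Parsing 'ukfeph' greedily, digraphs first:
  'u' -> vowel phoneme (phonemes so far: 1)
  'k' -> consonant phoneme (phonemes so far: 2)
  'f' -> consonant phoneme (phonemes so far: 3)
  'e' -> vowel phoneme (phonemes so far: 4)
  'ph' -> digraph (1 consonant phoneme) (phonemes so far: 5)
Total phonemes: 5

5


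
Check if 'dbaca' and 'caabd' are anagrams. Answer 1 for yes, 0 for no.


Sort characters of 'dbaca': 'aabcd'
Sort characters of 'caabd': 'aabcd'
Sorted forms match -> they ARE anagrams
Result: 1

1


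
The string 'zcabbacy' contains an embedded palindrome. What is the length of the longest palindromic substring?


Scanning 'zcabbacy' for palindromic substrings.
Substring at positions 1-6: 'cabbac'.
Check: reverse('cabbac') = 'cabbac' -> palindrome confirmed.
Neighbouring characters ('z' / 'y') break symmetry, so it cannot extend further.
No longer palindromic substring exists; longest length = 6

6


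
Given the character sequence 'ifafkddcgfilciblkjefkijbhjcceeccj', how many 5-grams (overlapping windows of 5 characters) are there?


String 'ifafkddcgfilciblkjefkijbhjcceeccj' has length L = 33.
Number of overlapping n-grams = L - n + 1
Substituting: 33 - 5 + 1 = 29

29


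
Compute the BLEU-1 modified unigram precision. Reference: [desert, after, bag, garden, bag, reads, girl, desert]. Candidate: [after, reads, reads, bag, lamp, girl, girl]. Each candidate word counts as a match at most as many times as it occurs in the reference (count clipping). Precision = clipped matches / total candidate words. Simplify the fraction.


Reference word counts: {'after': 1, 'bag': 2, 'desert': 2, 'garden': 1, 'girl': 1, 'reads': 1}
Checking each candidate word (with clipping):
  'after' -> in reference (ref count 1, used 1/1) -> match (matches: 1)
  'reads' -> in reference (ref count 1, used 1/1) -> match (matches: 2)
  'reads' -> ref count 1 already used up (1/1) -> clipped, no match (matches: 2)
  'bag' -> in reference (ref count 2, used 1/2) -> match (matches: 3)
  'lamp' -> not in reference -> no match (matches: 3)
  'girl' -> in reference (ref count 1, used 1/1) -> match (matches: 4)
  'girl' -> ref count 1 already used up (1/1) -> clipped, no match (matches: 4)
Clipped matches: 4, Candidate length: 7
Precision = 4/7

4/7


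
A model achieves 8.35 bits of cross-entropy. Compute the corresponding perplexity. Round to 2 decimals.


Perplexity formula: PP = 2^H
H = 8.35
PP = 2^8.35
Decompose: 2^8.35 = 2^8 * 2^0.35
2^8 = 256, 2^0.35 ~ 1.2745606
PP ~ 256 * 1.2745606 = 326.2875136
Rounded to 2 decimals: 326.29

326.29


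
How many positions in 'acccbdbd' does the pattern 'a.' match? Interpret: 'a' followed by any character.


Pattern: a. means 'a' followed by any character.
Scanning 'acccbdbd' position-by-position:
  Pos 0: window 'ac' -> MATCH
  Pos 1: window 'cc' -> no
  Pos 2: window 'cc' -> no
  Pos 3: window 'cb' -> no
  Pos 4: window 'bd' -> no
  Pos 5: window 'db' -> no
  Pos 6: window 'bd' -> no
  Pos 7: window 'd' -> no
Total matches: 1

1


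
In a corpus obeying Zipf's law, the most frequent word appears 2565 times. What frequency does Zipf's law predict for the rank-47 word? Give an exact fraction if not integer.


Zipf's law: freq(rank) = f1 / rank
f1 = 2565, rank = 47
freq = 2565 / 47
GCD(2565, 47) = 1
Simplified: 2565/47

2565/47


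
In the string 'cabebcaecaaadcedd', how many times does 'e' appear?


Scanning 'cabebcaecaaadcedd' for 'e':
  Position 3: 'e' -> MATCH (count: 1)
  Position 7: 'e' -> MATCH (count: 2)
  Position 14: 'e' -> MATCH (count: 3)
Total occurrences of 'e': 3

3


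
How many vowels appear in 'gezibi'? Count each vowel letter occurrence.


Scanning each character of 'gezibi':
  Position 1: 'g' -> consonant (running count: 0)
  Position 2: 'e' -> vowel (running count: 1)
  Position 3: 'z' -> consonant (running count: 1)
  Position 4: 'i' -> vowel (running count: 2)
  Position 5: 'b' -> consonant (running count: 2)
  Position 6: 'i' -> vowel (running count: 3)
Total vowels: 3

3


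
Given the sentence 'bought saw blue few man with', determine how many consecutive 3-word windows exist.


Word trigrams from [6] words:
  Trigram 1: (bought saw blue)
  Trigram 2: (saw blue few)
  Trigram 3: (blue few man)
  Trigram 4: (few man with)
Total word trigrams: 6 - 2 = 4

4


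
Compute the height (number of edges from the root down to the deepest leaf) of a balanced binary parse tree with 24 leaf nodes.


In a balanced binary tree with n leaves the deepest leaf is ceil(log2(n)) edges below the root.
log2(24) = 4.5850
ceil(4.5850) = 5
height (edges) = 5

5


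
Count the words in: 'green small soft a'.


Counting words by splitting on spaces:
  Word 1: 'green'
  Word 2: 'small'
  Word 3: 'soft'
  Word 4: 'a'
Total words: 4

4


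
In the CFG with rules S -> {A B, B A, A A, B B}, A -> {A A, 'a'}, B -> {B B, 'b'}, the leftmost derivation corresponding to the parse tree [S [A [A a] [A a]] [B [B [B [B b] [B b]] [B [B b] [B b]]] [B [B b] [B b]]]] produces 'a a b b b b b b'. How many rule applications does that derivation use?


Every bracketed nonterminal node [X ...] in the tree is produced by exactly one rule application.
Reading the tree off as a leftmost derivation:
  Step 1: S  =>  A B   (applied S -> A B)
  Step 2: A B  =>  A A B   (applied A -> A A)
  Step 3: A A B  =>  a A B   (applied A -> a)
  Step 4: a A B  =>  a a B   (applied A -> a)
  Step 5: a a B  =>  a a B B   (applied B -> B B)
  Step 6: a a B B  =>  a a B B B   (applied B -> B B)
  Step 7: a a B B B  =>  a a B B B B   (applied B -> B B)
  Step 8: a a B B B B  =>  a a b B B B   (applied B -> b)
  Step 9: a a b B B B  =>  a a b b B B   (applied B -> b)
  Step 10: a a b b B B  =>  a a b b B B B   (applied B -> B B)
  Step 11: a a b b B B B  =>  a a b b b B B   (applied B -> b)
  Step 12: a a b b b B B  =>  a a b b b b B   (applied B -> b)
  Step 13: a a b b b b B  =>  a a b b b b B B   (applied B -> B B)
  Step 14: a a b b b b B B  =>  a a b b b b b B   (applied B -> b)
  Step 15: a a b b b b b B  =>  a a b b b b b b   (applied B -> b)
Final yield: a a b b b b b b
Total rewrite steps: 15

15


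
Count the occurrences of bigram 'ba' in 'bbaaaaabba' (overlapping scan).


Scanning 'bbaaaaabba' for bigram 'ba':
  Position 0: 'bb' -> no
  Position 1: 'ba' -> MATCH
  Position 2: 'aa' -> no
  Position 3: 'aa' -> no
  Position 4: 'aa' -> no
  Position 5: 'aa' -> no
  Position 6: 'ab' -> no
  Position 7: 'bb' -> no
  Position 8: 'ba' -> MATCH
Total matches: 2

2


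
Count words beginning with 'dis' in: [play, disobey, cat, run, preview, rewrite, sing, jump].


Checking each word for prefix 'dis':
  'play' -> no (count: 0)
  'disobey' -> YES, starts with 'dis' (count: 1)
  'cat' -> no (count: 1)
  'run' -> no (count: 1)
  'preview' -> no (count: 1)
  'rewrite' -> no (count: 1)
  'sing' -> no (count: 1)
  'jump' -> no (count: 1)
Total with prefix 'dis': 1

1


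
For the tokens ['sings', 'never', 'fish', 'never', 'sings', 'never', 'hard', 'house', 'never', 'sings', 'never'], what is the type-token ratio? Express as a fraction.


Tokens: 11
Unique types: ('fish', 'hard', 'house', 'never', 'sings') = 5
TTR = 5/11
Already in lowest terms.

5/11


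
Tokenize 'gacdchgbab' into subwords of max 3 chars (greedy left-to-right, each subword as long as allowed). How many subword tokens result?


'gacdchgbab' has 10 characters.
Chunking with max size 3:
  Chunk 1: 'gac' (positions 0-2)
  Chunk 2: 'dch' (positions 3-5)
  Chunk 3: 'gba' (positions 6-8)
  Chunk 4: 'b' (positions 9-9)
Total chunks: ceil(10 / 3) = 4

4


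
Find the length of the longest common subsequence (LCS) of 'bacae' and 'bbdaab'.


DP table for LCS of 'bacae' and 'bbdaab':
       b  b  d  a  a  b
    0  0  0  0  0  0  0
  b 0  1  1  1  1  1  1
  a 0  1  1  1  2  2  2
  c 0  1  1  1  2  2  2
  a 0  1  1  1  2  3  3
  e 0  1  1  1  2  3  3
LCS: 'baa'
LCS length = 3

3


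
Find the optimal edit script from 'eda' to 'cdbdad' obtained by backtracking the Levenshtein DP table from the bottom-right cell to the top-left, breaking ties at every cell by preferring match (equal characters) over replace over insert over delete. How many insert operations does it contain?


Edit distance = 4. Backtracking from cell (3, 6) with preference match > replace > insert > delete,
then listing the resulting alignment 'eda' -> 'cdbdad' left to right:
  Step 1: insert 'c' [insertion #1]
  Step 2: insert 'd' [insertion #2]
  Step 3: replace e->b
  Step 4: keep 'd'
  Step 5: keep 'a'
  Step 6: insert 'd' [insertion #3]
Total insertions: 3

3


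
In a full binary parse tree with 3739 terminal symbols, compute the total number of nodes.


Leaf nodes (terminals): 3739
Internal nodes = n - 1 = 3739 - 1 = 3738
Total = leaves + internal = 3739 + 3738 = 7477

7477


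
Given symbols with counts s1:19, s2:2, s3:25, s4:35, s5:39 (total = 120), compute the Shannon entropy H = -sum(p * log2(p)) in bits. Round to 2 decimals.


Computing entropy H = -sum(p_i * log2(p_i)):
  s1: p = 19/120 = 0.1583, -p*log2(p) = 0.4210
  s2: p = 2/120 = 0.0167, -p*log2(p) = 0.0984
  s3: p = 25/120 = 0.2083, -p*log2(p) = 0.4715
  s4: p = 35/120 = 0.2917, -p*log2(p) = 0.5185
  s5: p = 39/120 = 0.3250, -p*log2(p) = 0.5270
H = sum of terms = 2.0364
Rounded to 2 decimals: 2.04

2.04


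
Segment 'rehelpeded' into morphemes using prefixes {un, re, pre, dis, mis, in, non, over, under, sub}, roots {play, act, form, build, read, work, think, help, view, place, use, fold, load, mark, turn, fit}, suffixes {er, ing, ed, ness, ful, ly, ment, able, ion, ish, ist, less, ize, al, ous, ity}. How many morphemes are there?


Segmenting 'rehelpeded' against the inventory:
  're' -> prefix (morpheme 1)
  'help' -> root (morpheme 2)
  'ed' -> suffix (morpheme 3)
  'ed' -> suffix (morpheme 4)
Total morphemes: 4

4


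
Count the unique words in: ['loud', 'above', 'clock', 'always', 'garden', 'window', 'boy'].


Listing all tokens and tracking unique types:
  Token 1: 'loud' -> NEW (unique so far: 1)
  Token 2: 'above' -> NEW (unique so far: 2)
  Token 3: 'clock' -> NEW (unique so far: 3)
  Token 4: 'always' -> NEW (unique so far: 4)
  Token 5: 'garden' -> NEW (unique so far: 5)
  Token 6: 'window' -> NEW (unique so far: 6)
  Token 7: 'boy' -> NEW (unique so far: 7)
Unique types: ('above', 'always', 'boy', 'clock', 'garden', 'loud', 'window')
Vocabulary size: 7

7


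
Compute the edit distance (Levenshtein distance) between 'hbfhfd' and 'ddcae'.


Building DP table for s1='hbfhfd' (len 6) and s2='ddcae' (len 5):
       d  d  c  a  e
    0  1  2  3  4  5
  h 1  1  2  3  4  5
  b 2  2  2  3  4  5
  f 3  3  3  3  4  5
  h 4  4  4  4  4  5
  f 5  5  5  5  5  5
  d 6  5  5  6  6  6
Edit distance = dp[6][5] = 6

6


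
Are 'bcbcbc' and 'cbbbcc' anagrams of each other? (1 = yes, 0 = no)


Sort characters of 'bcbcbc': 'bbbccc'
Sort characters of 'cbbbcc': 'bbbccc'
Sorted forms match -> they ARE anagrams
Result: 1

1


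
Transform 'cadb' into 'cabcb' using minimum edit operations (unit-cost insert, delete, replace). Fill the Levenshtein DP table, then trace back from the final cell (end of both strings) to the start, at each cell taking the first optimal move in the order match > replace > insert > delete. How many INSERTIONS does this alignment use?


Edit distance = 2. Backtracking from cell (4, 5) with preference match > replace > insert > delete,
then listing the resulting alignment 'cadb' -> 'cabcb' left to right:
  Step 1: keep 'c'
  Step 2: keep 'a'
  Step 3: insert 'b' [insertion #1]
  Step 4: replace d->c
  Step 5: keep 'b'
Total insertions: 1

1


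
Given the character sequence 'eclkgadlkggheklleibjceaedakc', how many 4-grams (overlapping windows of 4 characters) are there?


String 'eclkgadlkggheklleibjceaedakc' has length L = 28.
Number of overlapping n-grams = L - n + 1
Substituting: 28 - 4 + 1 = 25

25


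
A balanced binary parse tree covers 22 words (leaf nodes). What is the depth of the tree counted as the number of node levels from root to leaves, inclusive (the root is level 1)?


In a balanced binary tree with n leaves the deepest leaf is ceil(log2(n)) edges below the root,
so counting node levels inclusive of root and leaves gives ceil(log2(n)) + 1 levels.
log2(22) = 4.4594
ceil(4.4594) = 5
levels = 5 + 1 = 6

6


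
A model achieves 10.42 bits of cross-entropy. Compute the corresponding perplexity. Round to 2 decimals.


Perplexity formula: PP = 2^H
H = 10.42
PP = 2^10.42
Decompose: 2^10.42 = 2^10 * 2^0.42
2^10 = 1024, 2^0.42 ~ 1.3379276
PP ~ 1024 * 1.3379276 = 1370.0378624
Rounded to 2 decimals: 1370.04

1370.04


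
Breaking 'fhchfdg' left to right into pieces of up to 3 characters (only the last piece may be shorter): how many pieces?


'fhchfdg' has 7 characters.
Chunking with max size 3:
  Chunk 1: 'fhc' (positions 0-2)
  Chunk 2: 'hfd' (positions 3-5)
  Chunk 3: 'g' (positions 6-6)
Total chunks: ceil(7 / 3) = 3

3


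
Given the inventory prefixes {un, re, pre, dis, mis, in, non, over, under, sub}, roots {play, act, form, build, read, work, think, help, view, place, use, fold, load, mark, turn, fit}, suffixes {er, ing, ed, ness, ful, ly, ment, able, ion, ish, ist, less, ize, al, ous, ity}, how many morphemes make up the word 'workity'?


Segmenting 'workity' against the inventory:
  'work' -> root (morpheme 1)
  'ity' -> suffix (morpheme 2)
Total morphemes: 2

2


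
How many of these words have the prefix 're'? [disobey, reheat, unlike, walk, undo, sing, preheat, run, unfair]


Checking each word for prefix 're':
  'disobey' -> no (count: 0)
  'reheat' -> YES, starts with 're' (count: 1)
  'unlike' -> no (count: 1)
  'walk' -> no (count: 1)
  'undo' -> no (count: 1)
  'sing' -> no (count: 1)
  'preheat' -> no (count: 1)
  'run' -> no (count: 1)
  'unfair' -> no (count: 1)
Total with prefix 're': 1

1


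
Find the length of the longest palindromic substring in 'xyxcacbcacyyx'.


Scanning 'xyxcacbcacyyx' for palindromic substrings.
Substring at positions 3-9: 'cacbcac'.
Check: reverse('cacbcac') = 'cacbcac' -> palindrome confirmed.
Neighbouring characters ('x' / 'y') break symmetry, so it cannot extend further.
No longer palindromic substring exists; longest length = 7

7


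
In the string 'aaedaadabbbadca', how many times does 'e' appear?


Scanning 'aaedaadabbbadca' for 'e':
  Position 2: 'e' -> MATCH (count: 1)
Total occurrences of 'e': 1

1


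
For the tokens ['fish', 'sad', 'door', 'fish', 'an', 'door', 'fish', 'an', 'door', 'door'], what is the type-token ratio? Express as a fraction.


Tokens: 10
Unique types: ('an', 'door', 'fish', 'sad') = 4
TTR = 4/10
Simplify: divide both by 2 -> 2/5
TTR = 2/5

2/5


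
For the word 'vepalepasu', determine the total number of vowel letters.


Scanning each character of 'vepalepasu':
  Position 1: 'v' -> consonant (running count: 0)
  Position 2: 'e' -> vowel (running count: 1)
  Position 3: 'p' -> consonant (running count: 1)
  Position 4: 'a' -> vowel (running count: 2)
  Position 5: 'l' -> consonant (running count: 2)
  Position 6: 'e' -> vowel (running count: 3)
  Position 7: 'p' -> consonant (running count: 3)
  Position 8: 'a' -> vowel (running count: 4)
  Position 9: 's' -> consonant (running count: 4)
  Position 10: 'u' -> vowel (running count: 5)
Total vowels: 5

5


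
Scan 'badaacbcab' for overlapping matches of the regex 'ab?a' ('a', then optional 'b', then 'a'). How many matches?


Pattern: ab?a means 'a', then optional 'b', then 'a'.
Scanning 'badaacbcab' position-by-position:
  Pos 0: window 'bad' -> no
  Pos 1: window 'ada' -> no
  Pos 2: window 'daa' -> no
  Pos 3: window 'aac' -> MATCH
  Pos 4: window 'acb' -> no
  Pos 5: window 'cbc' -> no
  Pos 6: window 'bca' -> no
  Pos 7: window 'cab' -> no
  Pos 8: window 'ab' -> no
  Pos 9: window 'b' -> no
Total matches: 1

1


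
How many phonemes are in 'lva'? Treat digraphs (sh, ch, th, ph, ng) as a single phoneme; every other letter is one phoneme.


Parsing 'lva' greedily, digraphs first:
  'l' -> consonant phoneme (phonemes so far: 1)
  'v' -> consonant phoneme (phonemes so far: 2)
  'a' -> vowel phoneme (phonemes so far: 3)
Total phonemes: 3

3


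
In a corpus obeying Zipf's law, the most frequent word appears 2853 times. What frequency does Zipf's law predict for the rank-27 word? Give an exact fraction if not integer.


Zipf's law: freq(rank) = f1 / rank
f1 = 2853, rank = 27
freq = 2853 / 27
GCD(2853, 27) = 9
Simplified: 317/3

317/3


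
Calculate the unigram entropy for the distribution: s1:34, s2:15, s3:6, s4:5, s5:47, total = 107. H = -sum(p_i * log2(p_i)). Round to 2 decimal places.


Computing entropy H = -sum(p_i * log2(p_i)):
  s1: p = 34/107 = 0.3178, -p*log2(p) = 0.5256
  s2: p = 15/107 = 0.1402, -p*log2(p) = 0.3974
  s3: p = 6/107 = 0.0561, -p*log2(p) = 0.2331
  s4: p = 5/107 = 0.0467, -p*log2(p) = 0.2065
  s5: p = 47/107 = 0.4393, -p*log2(p) = 0.5213
H = sum of terms = 1.8839
Rounded to 2 decimals: 1.88

1.88


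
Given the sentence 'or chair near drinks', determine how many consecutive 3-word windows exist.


Word trigrams from [4] words:
  Trigram 1: (or chair near)
  Trigram 2: (chair near drinks)
Total word trigrams: 4 - 2 = 2

2


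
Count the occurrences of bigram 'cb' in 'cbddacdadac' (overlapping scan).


Scanning 'cbddacdadac' for bigram 'cb':
  Position 0: 'cb' -> MATCH
  Position 1: 'bd' -> no
  Position 2: 'dd' -> no
  Position 3: 'da' -> no
  Position 4: 'ac' -> no
  Position 5: 'cd' -> no
  Position 6: 'da' -> no
  Position 7: 'ad' -> no
  Position 8: 'da' -> no
  Position 9: 'ac' -> no
Total matches: 1

1


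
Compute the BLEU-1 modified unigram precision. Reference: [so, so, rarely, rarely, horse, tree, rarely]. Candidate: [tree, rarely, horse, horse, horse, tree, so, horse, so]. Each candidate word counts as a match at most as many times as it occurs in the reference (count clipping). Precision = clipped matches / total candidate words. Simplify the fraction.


Reference word counts: {'horse': 1, 'rarely': 3, 'so': 2, 'tree': 1}
Checking each candidate word (with clipping):
  'tree' -> in reference (ref count 1, used 1/1) -> match (matches: 1)
  'rarely' -> in reference (ref count 3, used 1/3) -> match (matches: 2)
  'horse' -> in reference (ref count 1, used 1/1) -> match (matches: 3)
  'horse' -> ref count 1 already used up (1/1) -> clipped, no match (matches: 3)
  'horse' -> ref count 1 already used up (1/1) -> clipped, no match (matches: 3)
  'tree' -> ref count 1 already used up (1/1) -> clipped, no match (matches: 3)
  'so' -> in reference (ref count 2, used 1/2) -> match (matches: 4)
  'horse' -> ref count 1 already used up (1/1) -> clipped, no match (matches: 4)
  'so' -> in reference (ref count 2, used 2/2) -> match (matches: 5)
Clipped matches: 5, Candidate length: 9
Precision = 5/9

5/9
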